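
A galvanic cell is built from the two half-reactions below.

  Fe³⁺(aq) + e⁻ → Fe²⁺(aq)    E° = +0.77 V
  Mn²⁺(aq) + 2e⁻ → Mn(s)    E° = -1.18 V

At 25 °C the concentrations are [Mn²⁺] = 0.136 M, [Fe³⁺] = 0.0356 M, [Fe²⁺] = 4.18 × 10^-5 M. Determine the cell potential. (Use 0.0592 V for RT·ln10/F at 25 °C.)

2.15 V

The Fe³⁺/Fe²⁺ couple has the higher reduction potential and acts as the cathode, so E°_cell = +0.77 − (-1.18) = 1.95 V.
Balancing electrons gives n = 2; the reaction quotient is Q = [Mn²⁺]·[Fe²⁺]^2/[Fe³⁺]^2 = 1.87 × 10^-7.
At 25 °C, E = E° − (0.0592/n) log Q = 1.95 − (0.0592/2)(-6.727) = 1.950 + 0.199 = 2.149 V.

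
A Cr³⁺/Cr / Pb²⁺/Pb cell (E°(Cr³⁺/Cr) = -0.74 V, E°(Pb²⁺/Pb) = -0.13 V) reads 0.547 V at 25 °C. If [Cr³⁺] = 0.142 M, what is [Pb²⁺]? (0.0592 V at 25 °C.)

0.002 M

From the Nernst equation, log Q = n(E° − E)/0.0592 = 6(0.61 − 0.547)/0.0592 = 6.385, so Q = 2.43 × 10^6.
With Q = [Cr³⁺]^2/[Pb²⁺]^3 and the known concentrations, [Pb²⁺]^3 in the denominator gives [Pb²⁺] = 0.002 M.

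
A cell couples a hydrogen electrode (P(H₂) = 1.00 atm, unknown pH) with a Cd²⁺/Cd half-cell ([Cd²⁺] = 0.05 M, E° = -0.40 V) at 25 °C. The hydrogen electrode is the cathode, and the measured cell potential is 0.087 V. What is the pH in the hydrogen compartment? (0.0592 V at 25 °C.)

pH = 5.94

E°_cell = 0.40 V and n = 2.
log Q = n(E° − E)/0.0592 = 2×(0.40 − 0.087)/0.0592 = 10.574.
With Q = [Cd²⁺]·P(H₂) / [H⁺]^2, solving for [H⁺] gives log[H⁺] = -5.938, so pH = 5.94.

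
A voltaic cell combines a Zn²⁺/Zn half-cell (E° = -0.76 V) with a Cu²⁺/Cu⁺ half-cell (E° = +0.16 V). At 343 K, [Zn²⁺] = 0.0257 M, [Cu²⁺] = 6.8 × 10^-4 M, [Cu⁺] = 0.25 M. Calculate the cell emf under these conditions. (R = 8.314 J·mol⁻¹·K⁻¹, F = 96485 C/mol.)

0.800 V

The Cu²⁺/Cu⁺ couple has the higher reduction potential and acts as the cathode, so E°_cell = +0.16 − (-0.76) = 0.92 V.
Balancing electrons gives n = 2; the reaction quotient is Q = [Zn²⁺]·[Cu⁺]^2/[Cu²⁺]^2 = 3470.
E = E° − (RT/nF) ln Q = 0.92 − (8.314×343)/(2×96485) × (8.153) = 0.920 − 0.120 = 0.800 V.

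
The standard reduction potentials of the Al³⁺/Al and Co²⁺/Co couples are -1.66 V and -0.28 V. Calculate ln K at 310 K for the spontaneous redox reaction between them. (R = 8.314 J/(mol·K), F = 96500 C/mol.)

ln K = 310.0

E°_cell = -0.28 − (-1.66) = 1.38 V, with n = 6 electrons transferred.
At equilibrium E = 0, so the Nernst equation gives ln K = nFE°/RT = (6)(96500)(1.38)/((8.314)(310)) = 310.02.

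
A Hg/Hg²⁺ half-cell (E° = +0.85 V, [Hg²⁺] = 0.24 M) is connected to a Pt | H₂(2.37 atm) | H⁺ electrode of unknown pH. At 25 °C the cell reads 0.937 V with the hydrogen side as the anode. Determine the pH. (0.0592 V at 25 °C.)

E°_cell = 0.85 V and n = 2.
log Q = n(E° − E)/0.0592 = 2×(0.85 − 0.937)/0.0592 = -2.939.
With Q = [H⁺]^2 / ([Hg²⁺]·P(H₂)), solving for [H⁺] gives log[H⁺] = -1.592, so pH = 1.59.

pH = 1.59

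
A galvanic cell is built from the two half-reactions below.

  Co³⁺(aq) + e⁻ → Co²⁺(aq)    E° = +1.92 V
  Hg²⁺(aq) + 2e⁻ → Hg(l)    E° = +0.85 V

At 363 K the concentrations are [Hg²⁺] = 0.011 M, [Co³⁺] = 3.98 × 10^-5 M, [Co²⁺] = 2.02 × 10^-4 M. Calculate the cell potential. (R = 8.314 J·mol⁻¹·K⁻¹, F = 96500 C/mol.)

1.09 V

The Co³⁺/Co²⁺ couple has the higher reduction potential and acts as the cathode, so E°_cell = +1.92 − (+0.85) = 1.07 V.
Balancing electrons gives n = 2; the reaction quotient is Q = [Hg²⁺]·[Co²⁺]^2/[Co³⁺]^2 = 0.283.
E = E° − (RT/nF) ln Q = 1.07 − (8.314×363)/(2×96500) × (-1.261) = 1.070 + 0.020 = 1.090 V.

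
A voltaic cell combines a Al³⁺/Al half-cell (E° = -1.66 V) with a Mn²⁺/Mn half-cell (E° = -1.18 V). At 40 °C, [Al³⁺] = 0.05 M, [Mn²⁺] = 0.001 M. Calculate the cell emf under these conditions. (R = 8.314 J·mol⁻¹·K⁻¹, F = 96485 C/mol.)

0.414 V

The Mn²⁺/Mn couple has the higher reduction potential and acts as the cathode, so E°_cell = -1.18 − (-1.66) = 0.48 V.
Balancing electrons gives n = 6; the reaction quotient is Q = [Al³⁺]^2/[Mn²⁺]^3 = 2.5 × 10^6.
E = E° − (RT/nF) ln Q = 0.48 − (8.314×313)/(6×96485) × (14.732) = 0.480 − 0.066 = 0.414 V.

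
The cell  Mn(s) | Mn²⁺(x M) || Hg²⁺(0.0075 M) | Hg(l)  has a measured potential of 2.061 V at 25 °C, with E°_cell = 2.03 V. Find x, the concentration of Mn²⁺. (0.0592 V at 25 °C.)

From the Nernst equation, log Q = n(E° − E)/0.0592 = 2(2.03 − 2.061)/0.0592 = -1.047, so Q = 0.0897.
With Q = [Mn²⁺]/[Hg²⁺] and the known concentrations, [Mn²⁺] in the numerator gives [Mn²⁺] = 6.7 × 10^-4 M.

6.7 × 10^-4 M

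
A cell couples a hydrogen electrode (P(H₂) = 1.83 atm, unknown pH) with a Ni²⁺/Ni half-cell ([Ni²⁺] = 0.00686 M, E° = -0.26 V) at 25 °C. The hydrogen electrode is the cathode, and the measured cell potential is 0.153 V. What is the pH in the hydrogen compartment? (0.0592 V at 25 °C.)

pH = 2.76

E°_cell = 0.26 V and n = 2.
log Q = n(E° − E)/0.0592 = 2×(0.26 − 0.153)/0.0592 = 3.615.
With Q = [Ni²⁺]·P(H₂) / [H⁺]^2, solving for [H⁺] gives log[H⁺] = -2.758, so pH = 2.76.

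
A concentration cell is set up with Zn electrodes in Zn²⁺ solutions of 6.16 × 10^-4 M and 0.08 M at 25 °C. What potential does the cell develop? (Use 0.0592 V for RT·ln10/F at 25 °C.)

Both half-cells are Zn²⁺/Zn, so E°_cell = 0. The concentrated side is the cathode; the cell reaction moves Zn²⁺ from high to low concentration with n = 2.
Q = [Zn²⁺]_dilute/[Zn²⁺]_conc = 6.16 × 10^-4/0.08 = 0.00770.
E = 0 − (0.0592/2) log Q = −(0.0592/2)(-2.114) = 0.0626 V.

0.063 V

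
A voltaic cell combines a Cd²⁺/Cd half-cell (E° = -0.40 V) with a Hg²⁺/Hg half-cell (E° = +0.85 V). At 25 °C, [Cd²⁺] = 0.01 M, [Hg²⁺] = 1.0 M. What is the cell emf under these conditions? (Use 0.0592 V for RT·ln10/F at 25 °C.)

The Hg²⁺/Hg couple has the higher reduction potential and acts as the cathode, so E°_cell = +0.85 − (-0.40) = 1.25 V.
Balancing electrons gives n = 2; the reaction quotient is Q = [Cd²⁺]/[Hg²⁺] = 0.0100.
At 25 °C, E = E° − (0.0592/n) log Q = 1.25 − (0.0592/2)(-2.000) = 1.250 + 0.059 = 1.309 V.

1.31 V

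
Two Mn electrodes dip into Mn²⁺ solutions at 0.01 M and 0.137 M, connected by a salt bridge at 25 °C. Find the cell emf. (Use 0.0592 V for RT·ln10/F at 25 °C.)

Both half-cells are Mn²⁺/Mn, so E°_cell = 0. The concentrated side is the cathode; the cell reaction moves Mn²⁺ from high to low concentration with n = 2.
Q = [Mn²⁺]_dilute/[Mn²⁺]_conc = 0.01/0.137 = 0.0730.
E = 0 − (0.0592/2) log Q = −(0.0592/2)(-1.137) = 0.0337 V.

0.034 V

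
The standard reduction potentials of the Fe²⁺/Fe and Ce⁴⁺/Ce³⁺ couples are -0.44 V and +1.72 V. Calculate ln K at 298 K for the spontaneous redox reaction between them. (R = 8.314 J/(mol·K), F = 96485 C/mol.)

E°_cell = +1.72 − (-0.44) = 2.16 V, with n = 2 electrons transferred.
At equilibrium E = 0, so the Nernst equation gives ln K = nFE°/RT = (2)(96485)(2.16)/((8.314)(298)) = 168.24.

ln K = 168.2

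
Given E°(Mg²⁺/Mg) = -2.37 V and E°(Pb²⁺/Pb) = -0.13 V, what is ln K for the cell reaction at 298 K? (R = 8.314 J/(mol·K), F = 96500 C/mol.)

E°_cell = -0.13 − (-2.37) = 2.24 V, with n = 2 electrons transferred.
At equilibrium E = 0, so the Nernst equation gives ln K = nFE°/RT = (2)(96500)(2.24)/((8.314)(298)) = 174.49.

ln K = 174.5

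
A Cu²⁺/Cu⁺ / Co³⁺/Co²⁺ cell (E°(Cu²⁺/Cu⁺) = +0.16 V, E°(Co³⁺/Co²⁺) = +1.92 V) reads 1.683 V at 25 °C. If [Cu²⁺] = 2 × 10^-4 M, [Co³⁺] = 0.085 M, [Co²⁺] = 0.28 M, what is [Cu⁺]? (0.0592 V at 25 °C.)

From the Nernst equation, log Q = n(E° − E)/0.0592 = 1(1.76 − 1.683)/0.0592 = 1.301, so Q = 20.0.
With Q = [Cu²⁺]·[Co²⁺]/([Cu⁺]·[Co³⁺]) and the known concentrations, [Cu⁺] in the denominator gives [Cu⁺] = 3.3 × 10^-5 M.

3.3 × 10^-5 M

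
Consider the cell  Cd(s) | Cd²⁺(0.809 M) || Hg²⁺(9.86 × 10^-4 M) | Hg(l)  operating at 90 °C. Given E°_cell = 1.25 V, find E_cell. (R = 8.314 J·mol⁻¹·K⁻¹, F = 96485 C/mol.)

Balancing electrons gives n = 2; the reaction quotient is Q = [Cd²⁺]/[Hg²⁺] = 820.
E = E° − (RT/nF) ln Q = 1.25 − (8.314×363)/(2×96485) × (6.710) = 1.250 − 0.105 = 1.145 V.

1.15 V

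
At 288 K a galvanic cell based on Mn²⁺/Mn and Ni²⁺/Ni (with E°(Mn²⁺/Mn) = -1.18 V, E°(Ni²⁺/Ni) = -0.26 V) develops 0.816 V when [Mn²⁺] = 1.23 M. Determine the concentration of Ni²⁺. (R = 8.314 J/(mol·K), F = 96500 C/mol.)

2.8 × 10^-4 M

From the Nernst equation, ln Q = nF(E° − E)/RT = 2×96500×(0.92 − 0.816)/(8.314×288) = 8.383, so Q = 4370.
With Q = [Mn²⁺]/[Ni²⁺] and the known concentrations, [Ni²⁺] in the denominator gives [Ni²⁺] = 2.8 × 10^-4 M.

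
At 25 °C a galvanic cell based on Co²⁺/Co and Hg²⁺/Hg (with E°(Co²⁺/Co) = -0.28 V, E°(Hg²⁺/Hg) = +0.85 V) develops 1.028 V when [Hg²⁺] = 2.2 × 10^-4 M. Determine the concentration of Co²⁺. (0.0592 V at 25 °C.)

From the Nernst equation, log Q = n(E° − E)/0.0592 = 2(1.13 − 1.028)/0.0592 = 3.446, so Q = 2790.
With Q = [Co²⁺]/[Hg²⁺] and the known concentrations, [Co²⁺] in the numerator gives [Co²⁺] = 0.61 M.

0.61 M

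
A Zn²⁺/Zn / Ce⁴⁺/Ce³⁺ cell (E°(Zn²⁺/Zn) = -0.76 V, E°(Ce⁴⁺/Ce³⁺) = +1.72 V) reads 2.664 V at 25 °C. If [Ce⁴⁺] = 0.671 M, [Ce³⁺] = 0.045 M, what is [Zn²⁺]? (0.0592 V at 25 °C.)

1.4 × 10^-4 M

From the Nernst equation, log Q = n(E° − E)/0.0592 = 2(2.48 − 2.664)/0.0592 = -6.216, so Q = 6.08 × 10^-7.
With Q = [Zn²⁺]·[Ce³⁺]^2/[Ce⁴⁺]^2 and the known concentrations, [Zn²⁺] in the numerator gives [Zn²⁺] = 1.4 × 10^-4 M.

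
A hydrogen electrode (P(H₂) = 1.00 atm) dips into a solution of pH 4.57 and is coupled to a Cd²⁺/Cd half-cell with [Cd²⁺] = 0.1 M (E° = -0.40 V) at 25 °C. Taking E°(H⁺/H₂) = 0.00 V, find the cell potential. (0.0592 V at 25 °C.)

0.16 V

The hydrogen couple is the cathode, so E°_cell = 0.40 V; n = 2.
[H⁺] = 10^(−4.57) = 2.7 × 10^-5 M, and Q = [Cd²⁺]·P(H₂) / [H⁺]^2 = 1.38 × 10^8.
E = E° − (0.0592/2) log Q = 0.40 − (0.0592/2)(8.140) = 0.159 V.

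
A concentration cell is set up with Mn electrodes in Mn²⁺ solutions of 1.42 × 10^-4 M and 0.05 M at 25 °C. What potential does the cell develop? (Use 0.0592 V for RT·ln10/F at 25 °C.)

0.075 V

Both half-cells are Mn²⁺/Mn, so E°_cell = 0. The concentrated side is the cathode; the cell reaction moves Mn²⁺ from high to low concentration with n = 2.
Q = [Mn²⁺]_dilute/[Mn²⁺]_conc = 1.42 × 10^-4/0.05 = 0.00284.
E = 0 − (0.0592/2) log Q = −(0.0592/2)(-2.547) = 0.0754 V.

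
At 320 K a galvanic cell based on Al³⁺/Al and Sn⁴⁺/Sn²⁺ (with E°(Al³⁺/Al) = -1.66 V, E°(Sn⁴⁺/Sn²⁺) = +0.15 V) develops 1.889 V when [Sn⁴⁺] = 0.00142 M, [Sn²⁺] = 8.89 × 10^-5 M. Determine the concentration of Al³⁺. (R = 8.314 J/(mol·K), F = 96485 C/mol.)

From the Nernst equation, ln Q = nF(E° − E)/RT = 6×96485×(1.81 − 1.889)/(8.314×320) = -17.190, so Q = 3.42 × 10^-8.
With Q = [Al³⁺]^2·[Sn²⁺]^3/[Sn⁴⁺]^3 and the known concentrations, [Al³⁺]^2 in the numerator gives [Al³⁺] = 0.012 M.

0.012 M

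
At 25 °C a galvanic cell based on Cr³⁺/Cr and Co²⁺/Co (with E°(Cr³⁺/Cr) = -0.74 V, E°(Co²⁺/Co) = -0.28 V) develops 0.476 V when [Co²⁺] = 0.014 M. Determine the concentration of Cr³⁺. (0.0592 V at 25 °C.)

From the Nernst equation, log Q = n(E° − E)/0.0592 = 6(0.46 − 0.476)/0.0592 = -1.622, so Q = 0.0239.
With Q = [Cr³⁺]^2/[Co²⁺]^3 and the known concentrations, [Cr³⁺]^2 in the numerator gives [Cr³⁺] = 2.6 × 10^-4 M.

2.6 × 10^-4 M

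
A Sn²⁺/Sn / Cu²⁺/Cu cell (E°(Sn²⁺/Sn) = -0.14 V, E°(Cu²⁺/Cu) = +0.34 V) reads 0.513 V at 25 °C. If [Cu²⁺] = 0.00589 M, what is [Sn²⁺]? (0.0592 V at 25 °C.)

4.5 × 10^-4 M

From the Nernst equation, log Q = n(E° − E)/0.0592 = 2(0.48 − 0.513)/0.0592 = -1.115, so Q = 0.0768.
With Q = [Sn²⁺]/[Cu²⁺] and the known concentrations, [Sn²⁺] in the numerator gives [Sn²⁺] = 4.5 × 10^-4 M.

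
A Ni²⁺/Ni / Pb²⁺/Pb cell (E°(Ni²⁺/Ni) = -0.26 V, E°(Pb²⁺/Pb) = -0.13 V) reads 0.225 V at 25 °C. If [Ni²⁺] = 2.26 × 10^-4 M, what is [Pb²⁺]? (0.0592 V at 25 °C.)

0.37 M

From the Nernst equation, log Q = n(E° − E)/0.0592 = 2(0.13 − 0.225)/0.0592 = -3.209, so Q = 6.17 × 10^-4.
With Q = [Ni²⁺]/[Pb²⁺] and the known concentrations, [Pb²⁺] in the denominator gives [Pb²⁺] = 0.37 M.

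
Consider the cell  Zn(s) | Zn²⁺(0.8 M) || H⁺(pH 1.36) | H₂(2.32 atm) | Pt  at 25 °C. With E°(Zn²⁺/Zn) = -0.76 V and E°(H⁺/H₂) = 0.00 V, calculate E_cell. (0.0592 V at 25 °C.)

0.67 V

The hydrogen couple is the cathode, so E°_cell = 0.76 V; n = 2.
[H⁺] = 10^(−1.36) = 0.044 M, and Q = [Zn²⁺]·P(H₂) / [H⁺]^2 = 974.
E = E° − (0.0592/2) log Q = 0.76 − (0.0592/2)(2.989) = 0.672 V.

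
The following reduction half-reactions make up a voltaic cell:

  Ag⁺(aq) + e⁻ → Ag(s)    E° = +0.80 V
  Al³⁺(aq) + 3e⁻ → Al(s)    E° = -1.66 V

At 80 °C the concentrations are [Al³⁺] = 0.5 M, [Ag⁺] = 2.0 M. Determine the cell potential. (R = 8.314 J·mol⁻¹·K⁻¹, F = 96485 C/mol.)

The Ag⁺/Ag couple has the higher reduction potential and acts as the cathode, so E°_cell = +0.80 − (-1.66) = 2.46 V.
Balancing electrons gives n = 3; the reaction quotient is Q = [Al³⁺]/[Ag⁺]^3 = 0.0625.
E = E° − (RT/nF) ln Q = 2.46 − (8.314×353)/(3×96485) × (-2.773) = 2.460 + 0.028 = 2.488 V.

2.49 V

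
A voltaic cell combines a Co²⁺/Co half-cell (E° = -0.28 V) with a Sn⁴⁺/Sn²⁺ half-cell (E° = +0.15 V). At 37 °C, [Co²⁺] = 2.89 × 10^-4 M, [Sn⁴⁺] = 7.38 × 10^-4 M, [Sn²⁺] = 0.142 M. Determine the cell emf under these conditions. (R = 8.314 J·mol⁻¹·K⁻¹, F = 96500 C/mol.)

0.469 V

The Sn⁴⁺/Sn²⁺ couple has the higher reduction potential and acts as the cathode, so E°_cell = +0.15 − (-0.28) = 0.43 V.
Balancing electrons gives n = 2; the reaction quotient is Q = [Co²⁺]·[Sn²⁺]/[Sn⁴⁺] = 0.0556.
E = E° − (RT/nF) ln Q = 0.43 − (8.314×310)/(2×96500) × (-2.889) = 0.430 + 0.039 = 0.469 V.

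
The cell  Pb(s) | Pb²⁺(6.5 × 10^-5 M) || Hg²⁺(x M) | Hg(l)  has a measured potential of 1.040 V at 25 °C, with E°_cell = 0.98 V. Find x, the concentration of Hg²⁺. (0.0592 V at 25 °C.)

From the Nernst equation, log Q = n(E° − E)/0.0592 = 2(0.98 − 1.040)/0.0592 = -2.027, so Q = 0.00940.
With Q = [Pb²⁺]/[Hg²⁺] and the known concentrations, [Hg²⁺] in the denominator gives [Hg²⁺] = 0.0069 M.

0.0069 M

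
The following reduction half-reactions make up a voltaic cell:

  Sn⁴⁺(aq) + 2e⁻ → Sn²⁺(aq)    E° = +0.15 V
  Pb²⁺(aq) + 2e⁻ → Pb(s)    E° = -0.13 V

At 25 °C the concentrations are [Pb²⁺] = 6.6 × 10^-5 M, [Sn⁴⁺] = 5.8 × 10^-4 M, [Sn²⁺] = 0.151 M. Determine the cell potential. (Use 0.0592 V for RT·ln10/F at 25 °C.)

0.332 V

The Sn⁴⁺/Sn²⁺ couple has the higher reduction potential and acts as the cathode, so E°_cell = +0.15 − (-0.13) = 0.28 V.
Balancing electrons gives n = 2; the reaction quotient is Q = [Pb²⁺]·[Sn²⁺]/[Sn⁴⁺] = 0.0172.
At 25 °C, E = E° − (0.0592/n) log Q = 0.28 − (0.0592/2)(-1.765) = 0.280 + 0.052 = 0.332 V.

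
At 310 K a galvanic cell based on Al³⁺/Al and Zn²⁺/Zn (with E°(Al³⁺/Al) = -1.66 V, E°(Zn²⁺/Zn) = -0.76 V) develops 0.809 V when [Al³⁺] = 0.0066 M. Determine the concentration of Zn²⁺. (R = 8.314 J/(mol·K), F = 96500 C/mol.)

3.9 × 10^-5 M

From the Nernst equation, ln Q = nF(E° − E)/RT = 6×96500×(0.90 − 0.809)/(8.314×310) = 20.443, so Q = 7.56 × 10^8.
With Q = [Al³⁺]^2/[Zn²⁺]^3 and the known concentrations, [Zn²⁺]^3 in the denominator gives [Zn²⁺] = 3.9 × 10^-5 M.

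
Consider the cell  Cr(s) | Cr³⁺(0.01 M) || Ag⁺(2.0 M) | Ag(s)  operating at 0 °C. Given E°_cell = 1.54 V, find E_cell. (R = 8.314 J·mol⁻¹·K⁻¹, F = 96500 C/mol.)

Balancing electrons gives n = 3; the reaction quotient is Q = [Cr³⁺]/[Ag⁺]^3 = 0.00125.
E = E° − (RT/nF) ln Q = 1.54 − (8.314×273)/(3×96500) × (-6.685) = 1.540 + 0.052 = 1.592 V.

1.59 V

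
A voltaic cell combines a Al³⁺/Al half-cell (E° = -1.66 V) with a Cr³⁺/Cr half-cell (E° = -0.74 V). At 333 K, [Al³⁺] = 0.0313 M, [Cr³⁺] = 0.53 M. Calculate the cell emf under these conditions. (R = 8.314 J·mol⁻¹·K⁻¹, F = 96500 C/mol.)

The Cr³⁺/Cr couple has the higher reduction potential and acts as the cathode, so E°_cell = -0.74 − (-1.66) = 0.92 V.
Balancing electrons gives n = 3; the reaction quotient is Q = [Al³⁺]/[Cr³⁺] = 0.0591.
E = E° − (RT/nF) ln Q = 0.92 − (8.314×333)/(3×96500) × (-2.829) = 0.920 + 0.027 = 0.947 V.

0.947 V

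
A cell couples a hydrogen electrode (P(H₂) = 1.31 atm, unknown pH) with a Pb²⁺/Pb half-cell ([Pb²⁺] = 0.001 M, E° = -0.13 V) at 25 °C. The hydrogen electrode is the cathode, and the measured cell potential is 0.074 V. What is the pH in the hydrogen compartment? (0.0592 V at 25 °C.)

E°_cell = 0.13 V and n = 2.
log Q = n(E° − E)/0.0592 = 2×(0.13 − 0.074)/0.0592 = 1.892.
With Q = [Pb²⁺]·P(H₂) / [H⁺]^2, solving for [H⁺] gives log[H⁺] = -2.387, so pH = 2.39.

pH = 2.39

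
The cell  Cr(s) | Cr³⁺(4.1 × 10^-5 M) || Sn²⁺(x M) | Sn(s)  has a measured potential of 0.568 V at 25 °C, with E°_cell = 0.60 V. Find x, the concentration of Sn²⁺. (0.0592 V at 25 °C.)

9.9 × 10^-5 M

From the Nernst equation, log Q = n(E° − E)/0.0592 = 6(0.60 − 0.568)/0.0592 = 3.243, so Q = 1750.
With Q = [Cr³⁺]^2/[Sn²⁺]^3 and the known concentrations, [Sn²⁺]^3 in the denominator gives [Sn²⁺] = 9.9 × 10^-5 M.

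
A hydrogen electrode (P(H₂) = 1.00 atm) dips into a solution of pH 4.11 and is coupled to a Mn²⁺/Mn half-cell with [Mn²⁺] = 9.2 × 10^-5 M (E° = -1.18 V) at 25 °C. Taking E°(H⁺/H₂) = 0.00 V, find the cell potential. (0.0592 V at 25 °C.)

1.06 V

The hydrogen couple is the cathode, so E°_cell = 1.18 V; n = 2.
[H⁺] = 10^(−4.11) = 7.8 × 10^-5 M, and Q = [Mn²⁺]·P(H₂) / [H⁺]^2 = 1.53 × 10^4.
E = E° − (0.0592/2) log Q = 1.18 − (0.0592/2)(4.184) = 1.056 V.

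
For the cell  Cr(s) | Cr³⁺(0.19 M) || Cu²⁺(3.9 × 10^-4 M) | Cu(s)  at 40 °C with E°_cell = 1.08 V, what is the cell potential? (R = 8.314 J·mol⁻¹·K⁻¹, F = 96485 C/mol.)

0.989 V

Balancing electrons gives n = 6; the reaction quotient is Q = [Cr³⁺]^2/[Cu²⁺]^3 = 6.09 × 10^8.
E = E° − (RT/nF) ln Q = 1.08 − (8.314×313)/(6×96485) × (20.227) = 1.080 − 0.091 = 0.989 V.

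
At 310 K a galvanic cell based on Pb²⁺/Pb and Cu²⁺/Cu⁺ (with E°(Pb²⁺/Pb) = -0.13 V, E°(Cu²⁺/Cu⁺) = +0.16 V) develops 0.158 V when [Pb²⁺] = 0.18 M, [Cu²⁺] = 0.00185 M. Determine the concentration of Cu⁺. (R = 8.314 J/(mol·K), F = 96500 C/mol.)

0.61 M

From the Nernst equation, ln Q = nF(E° − E)/RT = 2×96500×(0.29 − 0.158)/(8.314×310) = 9.885, so Q = 1.96 × 10^4.
With Q = [Pb²⁺]·[Cu⁺]^2/[Cu²⁺]^2 and the known concentrations, [Cu⁺]^2 in the numerator gives [Cu⁺] = 0.61 M.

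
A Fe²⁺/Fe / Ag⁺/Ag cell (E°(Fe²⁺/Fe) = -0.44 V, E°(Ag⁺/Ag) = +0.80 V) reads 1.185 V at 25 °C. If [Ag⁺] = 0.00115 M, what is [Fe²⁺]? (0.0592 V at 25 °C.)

9.5 × 10^-5 M

From the Nernst equation, log Q = n(E° − E)/0.0592 = 2(1.24 − 1.185)/0.0592 = 1.858, so Q = 72.1.
With Q = [Fe²⁺]/[Ag⁺]^2 and the known concentrations, [Fe²⁺] in the numerator gives [Fe²⁺] = 9.5 × 10^-5 M.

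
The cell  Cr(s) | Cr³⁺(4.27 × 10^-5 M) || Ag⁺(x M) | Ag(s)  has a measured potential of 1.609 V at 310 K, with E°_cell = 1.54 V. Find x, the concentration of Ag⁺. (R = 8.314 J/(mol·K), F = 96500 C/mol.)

0.46 M

From the Nernst equation, ln Q = nF(E° − E)/RT = 3×96500×(1.54 − 1.609)/(8.314×310) = -7.750, so Q = 4.31 × 10^-4.
With Q = [Cr³⁺]/[Ag⁺]^3 and the known concentrations, [Ag⁺]^3 in the denominator gives [Ag⁺] = 0.46 M.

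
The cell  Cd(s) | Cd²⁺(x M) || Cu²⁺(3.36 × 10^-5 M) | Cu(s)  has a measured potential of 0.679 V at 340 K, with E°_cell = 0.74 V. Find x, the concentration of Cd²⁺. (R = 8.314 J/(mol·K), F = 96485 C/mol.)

From the Nernst equation, ln Q = nF(E° − E)/RT = 2×96485×(0.74 − 0.679)/(8.314×340) = 4.164, so Q = 64.3.
With Q = [Cd²⁺]/[Cu²⁺] and the known concentrations, [Cd²⁺] in the numerator gives [Cd²⁺] = 0.0022 M.

0.0022 M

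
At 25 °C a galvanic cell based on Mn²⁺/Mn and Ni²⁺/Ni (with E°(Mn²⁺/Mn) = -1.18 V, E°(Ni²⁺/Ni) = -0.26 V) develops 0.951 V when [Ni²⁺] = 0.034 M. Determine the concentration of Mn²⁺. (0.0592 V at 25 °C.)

From the Nernst equation, log Q = n(E° − E)/0.0592 = 2(0.92 − 0.951)/0.0592 = -1.047, so Q = 0.0897.
With Q = [Mn²⁺]/[Ni²⁺] and the known concentrations, [Mn²⁺] in the numerator gives [Mn²⁺] = 0.003 M.

0.003 M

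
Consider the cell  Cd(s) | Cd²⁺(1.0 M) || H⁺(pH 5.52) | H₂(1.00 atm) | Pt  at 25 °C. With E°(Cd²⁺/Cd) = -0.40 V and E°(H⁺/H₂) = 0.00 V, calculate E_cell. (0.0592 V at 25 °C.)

The hydrogen couple is the cathode, so E°_cell = 0.40 V; n = 2.
[H⁺] = 10^(−5.52) = 3 × 10^-6 M, and Q = [Cd²⁺]·P(H₂) / [H⁺]^2 = 1.1 × 10^11.
E = E° − (0.0592/2) log Q = 0.40 − (0.0592/2)(11.040) = 0.073 V.

0.073 V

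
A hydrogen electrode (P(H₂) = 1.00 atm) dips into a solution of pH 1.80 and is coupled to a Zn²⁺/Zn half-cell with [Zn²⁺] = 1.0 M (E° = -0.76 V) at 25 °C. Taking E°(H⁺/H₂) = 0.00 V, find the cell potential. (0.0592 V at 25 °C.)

The hydrogen couple is the cathode, so E°_cell = 0.76 V; n = 2.
[H⁺] = 10^(−1.80) = 0.016 M, and Q = [Zn²⁺]·P(H₂) / [H⁺]^2 = 3980.
E = E° − (0.0592/2) log Q = 0.76 − (0.0592/2)(3.600) = 0.653 V.

0.65 V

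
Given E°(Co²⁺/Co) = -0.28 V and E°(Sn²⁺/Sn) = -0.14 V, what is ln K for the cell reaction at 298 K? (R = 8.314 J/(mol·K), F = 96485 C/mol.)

ln K = 10.9

E°_cell = -0.14 − (-0.28) = 0.14 V, with n = 2 electrons transferred.
At equilibrium E = 0, so the Nernst equation gives ln K = nFE°/RT = (2)(96485)(0.14)/((8.314)(298)) = 10.90.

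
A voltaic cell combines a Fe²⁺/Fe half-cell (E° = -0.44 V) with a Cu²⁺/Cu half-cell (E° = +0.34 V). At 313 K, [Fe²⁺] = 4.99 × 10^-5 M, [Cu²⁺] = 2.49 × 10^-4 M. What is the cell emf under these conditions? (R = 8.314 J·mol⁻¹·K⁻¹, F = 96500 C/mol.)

The Cu²⁺/Cu couple has the higher reduction potential and acts as the cathode, so E°_cell = +0.34 − (-0.44) = 0.78 V.
Balancing electrons gives n = 2; the reaction quotient is Q = [Fe²⁺]/[Cu²⁺] = 0.200.
E = E° − (RT/nF) ln Q = 0.78 − (8.314×313)/(2×96500) × (-1.607) = 0.780 + 0.022 = 0.802 V.

0.802 V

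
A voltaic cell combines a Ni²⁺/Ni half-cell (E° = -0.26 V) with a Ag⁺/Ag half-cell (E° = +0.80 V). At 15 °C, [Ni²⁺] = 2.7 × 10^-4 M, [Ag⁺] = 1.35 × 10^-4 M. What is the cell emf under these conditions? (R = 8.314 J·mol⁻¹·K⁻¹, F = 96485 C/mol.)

The Ag⁺/Ag couple has the higher reduction potential and acts as the cathode, so E°_cell = +0.80 − (-0.26) = 1.06 V.
Balancing electrons gives n = 2; the reaction quotient is Q = [Ni²⁺]/[Ag⁺]^2 = 1.48 × 10^4.
E = E° − (RT/nF) ln Q = 1.06 − (8.314×288)/(2×96485) × (9.603) = 1.060 − 0.119 = 0.941 V.

0.941 V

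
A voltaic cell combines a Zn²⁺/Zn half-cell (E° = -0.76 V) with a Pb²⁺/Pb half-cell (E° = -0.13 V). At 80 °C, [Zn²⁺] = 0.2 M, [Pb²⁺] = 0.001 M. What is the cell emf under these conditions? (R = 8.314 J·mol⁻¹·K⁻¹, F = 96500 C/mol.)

The Pb²⁺/Pb couple has the higher reduction potential and acts as the cathode, so E°_cell = -0.13 − (-0.76) = 0.63 V.
Balancing electrons gives n = 2; the reaction quotient is Q = [Zn²⁺]/[Pb²⁺] = 200.
E = E° − (RT/nF) ln Q = 0.63 − (8.314×353)/(2×96500) × (5.298) = 0.630 − 0.081 = 0.549 V.

0.549 V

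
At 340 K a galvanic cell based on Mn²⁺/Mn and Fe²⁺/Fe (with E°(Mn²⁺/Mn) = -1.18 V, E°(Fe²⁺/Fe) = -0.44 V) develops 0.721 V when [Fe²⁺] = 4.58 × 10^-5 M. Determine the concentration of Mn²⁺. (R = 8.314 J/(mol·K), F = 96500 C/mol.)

From the Nernst equation, ln Q = nF(E° − E)/RT = 2×96500×(0.74 − 0.721)/(8.314×340) = 1.297, so Q = 3.66.
With Q = [Mn²⁺]/[Fe²⁺] and the known concentrations, [Mn²⁺] in the numerator gives [Mn²⁺] = 1.7 × 10^-4 M.

1.7 × 10^-4 M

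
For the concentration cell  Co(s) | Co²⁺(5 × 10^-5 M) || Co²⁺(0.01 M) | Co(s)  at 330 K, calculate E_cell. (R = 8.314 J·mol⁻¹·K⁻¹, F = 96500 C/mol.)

0.075 V

Both half-cells are Co²⁺/Co, so E°_cell = 0. The concentrated side is the cathode; the cell reaction moves Co²⁺ from high to low concentration with n = 2.
Q = [Co²⁺]_dilute/[Co²⁺]_conc = 5 × 10^-5/0.01 = 0.00500.
E = 0 − (RT/nF) ln Q = −((8.314×330)/(2×96500))(-5.298) = 0.0753 V.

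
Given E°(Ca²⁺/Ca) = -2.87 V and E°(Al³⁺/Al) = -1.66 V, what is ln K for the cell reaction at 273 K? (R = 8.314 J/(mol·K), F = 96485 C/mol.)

E°_cell = -1.66 − (-2.87) = 1.21 V, with n = 6 electrons transferred.
At equilibrium E = 0, so the Nernst equation gives ln K = nFE°/RT = (6)(96485)(1.21)/((8.314)(273)) = 308.62.

ln K = 308.6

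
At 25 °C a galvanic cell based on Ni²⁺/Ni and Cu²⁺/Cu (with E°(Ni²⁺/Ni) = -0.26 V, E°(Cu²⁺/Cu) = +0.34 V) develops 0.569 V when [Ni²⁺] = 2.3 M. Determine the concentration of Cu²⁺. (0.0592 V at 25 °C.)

0.21 M

From the Nernst equation, log Q = n(E° − E)/0.0592 = 2(0.60 − 0.569)/0.0592 = 1.047, so Q = 11.2.
With Q = [Ni²⁺]/[Cu²⁺] and the known concentrations, [Cu²⁺] in the denominator gives [Cu²⁺] = 0.21 M.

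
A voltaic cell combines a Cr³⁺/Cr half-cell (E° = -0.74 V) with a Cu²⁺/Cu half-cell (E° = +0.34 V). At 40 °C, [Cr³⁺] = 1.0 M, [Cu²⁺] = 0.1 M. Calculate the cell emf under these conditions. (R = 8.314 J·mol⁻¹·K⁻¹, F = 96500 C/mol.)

The Cu²⁺/Cu couple has the higher reduction potential and acts as the cathode, so E°_cell = +0.34 − (-0.74) = 1.08 V.
Balancing electrons gives n = 6; the reaction quotient is Q = [Cr³⁺]^2/[Cu²⁺]^3 = 1000.
E = E° − (RT/nF) ln Q = 1.08 − (8.314×313)/(6×96500) × (6.908) = 1.080 − 0.031 = 1.049 V.

1.05 V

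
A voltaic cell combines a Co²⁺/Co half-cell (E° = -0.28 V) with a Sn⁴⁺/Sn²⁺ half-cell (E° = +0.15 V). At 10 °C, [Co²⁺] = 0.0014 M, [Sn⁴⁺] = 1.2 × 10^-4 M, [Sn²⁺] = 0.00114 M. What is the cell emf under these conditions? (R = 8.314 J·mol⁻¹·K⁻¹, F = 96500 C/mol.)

The Sn⁴⁺/Sn²⁺ couple has the higher reduction potential and acts as the cathode, so E°_cell = +0.15 − (-0.28) = 0.43 V.
Balancing electrons gives n = 2; the reaction quotient is Q = [Co²⁺]·[Sn²⁺]/[Sn⁴⁺] = 0.0133.
E = E° − (RT/nF) ln Q = 0.43 − (8.314×283)/(2×96500) × (-4.320) = 0.430 + 0.053 = 0.483 V.

0.483 V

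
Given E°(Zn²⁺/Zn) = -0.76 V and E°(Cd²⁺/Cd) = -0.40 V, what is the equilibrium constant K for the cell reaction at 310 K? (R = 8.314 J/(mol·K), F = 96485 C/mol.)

E°_cell = -0.40 − (-0.76) = 0.36 V, with n = 2 electrons transferred.
At equilibrium E = 0, so the Nernst equation gives ln K = nFE°/RT = (2)(96485)(0.36)/((8.314)(310)) = 26.95.
K = e^26.95 = 5.1 × 10^11.

5.1 × 10^11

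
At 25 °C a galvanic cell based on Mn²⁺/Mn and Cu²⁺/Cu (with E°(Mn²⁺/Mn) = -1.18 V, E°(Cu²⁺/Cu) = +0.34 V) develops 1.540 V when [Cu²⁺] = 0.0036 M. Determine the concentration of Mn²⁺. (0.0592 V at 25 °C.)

From the Nernst equation, log Q = n(E° − E)/0.0592 = 2(1.52 − 1.540)/0.0592 = -0.676, so Q = 0.211.
With Q = [Mn²⁺]/[Cu²⁺] and the known concentrations, [Mn²⁺] in the numerator gives [Mn²⁺] = 7.6 × 10^-4 M.

7.6 × 10^-4 M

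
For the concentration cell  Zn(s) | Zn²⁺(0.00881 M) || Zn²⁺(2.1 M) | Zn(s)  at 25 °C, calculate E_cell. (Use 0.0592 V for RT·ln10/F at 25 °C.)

Both half-cells are Zn²⁺/Zn, so E°_cell = 0. The concentrated side is the cathode; the cell reaction moves Zn²⁺ from high to low concentration with n = 2.
Q = [Zn²⁺]_dilute/[Zn²⁺]_conc = 0.00881/2.1 = 0.00420.
E = 0 − (0.0592/2) log Q = −(0.0592/2)(-2.377) = 0.0704 V.

0.070 V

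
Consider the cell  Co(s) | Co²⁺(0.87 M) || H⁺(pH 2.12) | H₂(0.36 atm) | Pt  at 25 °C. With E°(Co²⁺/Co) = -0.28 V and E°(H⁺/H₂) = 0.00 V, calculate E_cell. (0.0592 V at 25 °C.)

The hydrogen couple is the cathode, so E°_cell = 0.28 V; n = 2.
[H⁺] = 10^(−2.12) = 0.0076 M, and Q = [Co²⁺]·P(H₂) / [H⁺]^2 = 5440.
E = E° − (0.0592/2) log Q = 0.28 − (0.0592/2)(3.736) = 0.169 V.

0.17 V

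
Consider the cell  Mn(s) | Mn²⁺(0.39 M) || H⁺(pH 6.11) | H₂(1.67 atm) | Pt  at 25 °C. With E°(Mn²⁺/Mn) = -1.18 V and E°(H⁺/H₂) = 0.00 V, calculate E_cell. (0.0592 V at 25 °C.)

The hydrogen couple is the cathode, so E°_cell = 1.18 V; n = 2.
[H⁺] = 10^(−6.11) = 7.8 × 10^-7 M, and Q = [Mn²⁺]·P(H₂) / [H⁺]^2 = 1.08 × 10^12.
E = E° − (0.0592/2) log Q = 1.18 − (0.0592/2)(12.034) = 0.824 V.

0.82 V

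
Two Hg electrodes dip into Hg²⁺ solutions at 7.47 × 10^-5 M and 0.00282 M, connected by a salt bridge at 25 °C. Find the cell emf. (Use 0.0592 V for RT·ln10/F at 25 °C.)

0.047 V

Both half-cells are Hg²⁺/Hg, so E°_cell = 0. The concentrated side is the cathode; the cell reaction moves Hg²⁺ from high to low concentration with n = 2.
Q = [Hg²⁺]_dilute/[Hg²⁺]_conc = 7.47 × 10^-5/0.00282 = 0.0265.
E = 0 − (0.0592/2) log Q = −(0.0592/2)(-1.577) = 0.0467 V.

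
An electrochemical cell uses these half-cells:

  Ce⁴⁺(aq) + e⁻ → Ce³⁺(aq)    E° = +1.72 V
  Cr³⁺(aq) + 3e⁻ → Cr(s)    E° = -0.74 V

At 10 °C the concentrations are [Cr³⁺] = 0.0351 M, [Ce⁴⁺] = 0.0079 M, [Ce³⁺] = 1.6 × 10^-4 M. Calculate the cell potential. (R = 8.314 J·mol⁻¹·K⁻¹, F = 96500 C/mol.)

The Ce⁴⁺/Ce³⁺ couple has the higher reduction potential and acts as the cathode, so E°_cell = +1.72 − (-0.74) = 2.46 V.
Balancing electrons gives n = 3; the reaction quotient is Q = [Cr³⁺]·[Ce³⁺]^3/[Ce⁴⁺]^3 = 2.92 × 10^-7.
E = E° − (RT/nF) ln Q = 2.46 − (8.314×283)/(3×96500) × (-15.048) = 2.460 + 0.122 = 2.582 V.

2.58 V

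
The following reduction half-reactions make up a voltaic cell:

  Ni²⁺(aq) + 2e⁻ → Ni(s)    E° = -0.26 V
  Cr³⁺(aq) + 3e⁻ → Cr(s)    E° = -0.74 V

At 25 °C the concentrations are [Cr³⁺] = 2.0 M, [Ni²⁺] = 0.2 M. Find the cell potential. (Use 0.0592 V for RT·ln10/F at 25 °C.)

0.453 V

The Ni²⁺/Ni couple has the higher reduction potential and acts as the cathode, so E°_cell = -0.26 − (-0.74) = 0.48 V.
Balancing electrons gives n = 6; the reaction quotient is Q = [Cr³⁺]^2/[Ni²⁺]^3 = 500.
At 25 °C, E = E° − (0.0592/n) log Q = 0.48 − (0.0592/6)(2.699) = 0.480 − 0.027 = 0.453 V.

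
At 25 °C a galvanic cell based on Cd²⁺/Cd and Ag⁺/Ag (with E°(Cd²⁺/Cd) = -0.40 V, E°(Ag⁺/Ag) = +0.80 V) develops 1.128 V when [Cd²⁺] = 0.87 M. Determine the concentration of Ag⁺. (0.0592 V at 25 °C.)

0.057 M

From the Nernst equation, log Q = n(E° − E)/0.0592 = 2(1.20 − 1.128)/0.0592 = 2.432, so Q = 271.
With Q = [Cd²⁺]/[Ag⁺]^2 and the known concentrations, [Ag⁺]^2 in the denominator gives [Ag⁺] = 0.057 M.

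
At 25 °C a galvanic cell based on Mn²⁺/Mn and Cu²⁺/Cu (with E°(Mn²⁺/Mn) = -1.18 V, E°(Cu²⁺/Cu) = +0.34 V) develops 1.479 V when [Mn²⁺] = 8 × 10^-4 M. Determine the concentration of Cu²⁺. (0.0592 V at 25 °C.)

3.3 × 10^-5 M

From the Nernst equation, log Q = n(E° − E)/0.0592 = 2(1.52 − 1.479)/0.0592 = 1.385, so Q = 24.3.
With Q = [Mn²⁺]/[Cu²⁺] and the known concentrations, [Cu²⁺] in the denominator gives [Cu²⁺] = 3.3 × 10^-5 M.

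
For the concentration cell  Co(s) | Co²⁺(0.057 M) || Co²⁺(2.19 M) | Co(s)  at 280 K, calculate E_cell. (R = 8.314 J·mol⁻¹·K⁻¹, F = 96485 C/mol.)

0.044 V

Both half-cells are Co²⁺/Co, so E°_cell = 0. The concentrated side is the cathode; the cell reaction moves Co²⁺ from high to low concentration with n = 2.
Q = [Co²⁺]_dilute/[Co²⁺]_conc = 0.057/2.19 = 0.0260.
E = 0 − (RT/nF) ln Q = −((8.314×280)/(2×96485))(-3.649) = 0.0440 V.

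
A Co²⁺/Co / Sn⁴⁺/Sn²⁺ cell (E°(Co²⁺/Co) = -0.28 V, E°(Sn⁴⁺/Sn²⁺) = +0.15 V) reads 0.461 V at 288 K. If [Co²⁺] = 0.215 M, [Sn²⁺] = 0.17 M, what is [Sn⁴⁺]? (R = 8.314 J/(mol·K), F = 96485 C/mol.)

From the Nernst equation, ln Q = nF(E° − E)/RT = 2×96485×(0.43 − 0.461)/(8.314×288) = -2.498, so Q = 0.0822.
With Q = [Co²⁺]·[Sn²⁺]/[Sn⁴⁺] and the known concentrations, [Sn⁴⁺] in the denominator gives [Sn⁴⁺] = 0.44 M.

0.44 M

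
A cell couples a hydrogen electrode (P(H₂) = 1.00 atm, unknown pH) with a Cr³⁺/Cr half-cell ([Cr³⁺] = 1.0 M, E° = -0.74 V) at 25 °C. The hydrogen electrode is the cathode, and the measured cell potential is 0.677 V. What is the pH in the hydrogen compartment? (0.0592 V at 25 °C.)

E°_cell = 0.74 V and n = 6.
log Q = n(E° − E)/0.0592 = 6×(0.74 − 0.677)/0.0592 = 6.385.
With Q = [Cr³⁺]^2·P(H₂)^3 / [H⁺]^6, solving for [H⁺] gives log[H⁺] = -1.064, so pH = 1.06.

pH = 1.06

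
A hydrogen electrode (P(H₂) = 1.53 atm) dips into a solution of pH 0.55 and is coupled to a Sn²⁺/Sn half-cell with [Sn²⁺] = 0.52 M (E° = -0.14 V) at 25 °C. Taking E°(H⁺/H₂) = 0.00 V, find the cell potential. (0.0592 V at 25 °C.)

The hydrogen couple is the cathode, so E°_cell = 0.14 V; n = 2.
[H⁺] = 10^(−0.55) = 0.28 M, and Q = [Sn²⁺]·P(H₂) / [H⁺]^2 = 10.0.
E = E° − (0.0592/2) log Q = 0.14 − (0.0592/2)(1.001) = 0.110 V.

0.11 V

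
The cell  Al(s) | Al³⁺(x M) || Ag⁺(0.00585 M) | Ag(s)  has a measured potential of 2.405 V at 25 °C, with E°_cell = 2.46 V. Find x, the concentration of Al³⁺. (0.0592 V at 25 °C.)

1.2 × 10^-4 M

From the Nernst equation, log Q = n(E° − E)/0.0592 = 3(2.46 − 2.405)/0.0592 = 2.787, so Q = 613.
With Q = [Al³⁺]/[Ag⁺]^3 and the known concentrations, [Al³⁺] in the numerator gives [Al³⁺] = 1.2 × 10^-4 M.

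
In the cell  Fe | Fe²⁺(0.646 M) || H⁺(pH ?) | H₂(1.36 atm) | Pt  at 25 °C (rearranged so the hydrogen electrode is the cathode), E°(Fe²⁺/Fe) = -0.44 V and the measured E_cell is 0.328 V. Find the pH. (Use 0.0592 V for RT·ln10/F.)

E°_cell = 0.44 V and n = 2.
log Q = n(E° − E)/0.0592 = 2×(0.44 − 0.328)/0.0592 = 3.784.
With Q = [Fe²⁺]·P(H₂) / [H⁺]^2, solving for [H⁺] gives log[H⁺] = -1.920, so pH = 1.92.

pH = 1.92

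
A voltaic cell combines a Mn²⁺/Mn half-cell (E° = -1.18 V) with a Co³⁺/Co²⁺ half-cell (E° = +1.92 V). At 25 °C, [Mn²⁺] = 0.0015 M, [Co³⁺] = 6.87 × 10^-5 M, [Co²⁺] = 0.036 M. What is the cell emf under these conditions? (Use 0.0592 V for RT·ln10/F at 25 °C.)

3.02 V

The Co³⁺/Co²⁺ couple has the higher reduction potential and acts as the cathode, so E°_cell = +1.92 − (-1.18) = 3.10 V.
Balancing electrons gives n = 2; the reaction quotient is Q = [Mn²⁺]·[Co²⁺]^2/[Co³⁺]^2 = 412.
At 25 °C, E = E° − (0.0592/n) log Q = 3.10 − (0.0592/2)(2.615) = 3.100 − 0.077 = 3.023 V.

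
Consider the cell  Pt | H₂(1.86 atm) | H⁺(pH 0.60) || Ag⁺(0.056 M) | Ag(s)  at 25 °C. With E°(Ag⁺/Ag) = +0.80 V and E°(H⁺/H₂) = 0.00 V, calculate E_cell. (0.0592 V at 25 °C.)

0.77 V

The Ag⁺/Ag couple is the cathode, so E°_cell = 0.80 V; n = 2.
[H⁺] = 10^(−0.60) = 0.25 M, and Q = [H⁺]^2 / ([Ag⁺]^2·P(H₂)) = 10.8.
E = E° − (0.0592/2) log Q = 0.80 − (0.0592/2)(1.034) = 0.769 V.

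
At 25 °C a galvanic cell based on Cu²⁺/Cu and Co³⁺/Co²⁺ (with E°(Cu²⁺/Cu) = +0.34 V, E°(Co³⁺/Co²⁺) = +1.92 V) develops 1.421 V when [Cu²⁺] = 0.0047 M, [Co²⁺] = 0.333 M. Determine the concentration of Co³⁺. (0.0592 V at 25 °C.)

From the Nernst equation, log Q = n(E° − E)/0.0592 = 2(1.58 − 1.421)/0.0592 = 5.372, so Q = 2.35 × 10^5.
With Q = [Cu²⁺]·[Co²⁺]^2/[Co³⁺]^2 and the known concentrations, [Co³⁺]^2 in the denominator gives [Co³⁺] = 4.7 × 10^-5 M.

4.7 × 10^-5 M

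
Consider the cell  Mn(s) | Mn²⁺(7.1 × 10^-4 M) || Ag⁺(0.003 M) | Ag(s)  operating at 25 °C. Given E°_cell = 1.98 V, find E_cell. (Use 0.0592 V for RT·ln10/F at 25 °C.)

1.92 V

Balancing electrons gives n = 2; the reaction quotient is Q = [Mn²⁺]/[Ag⁺]^2 = 78.9.
At 25 °C, E = E° − (0.0592/n) log Q = 1.98 − (0.0592/2)(1.897) = 1.980 − 0.056 = 1.924 V.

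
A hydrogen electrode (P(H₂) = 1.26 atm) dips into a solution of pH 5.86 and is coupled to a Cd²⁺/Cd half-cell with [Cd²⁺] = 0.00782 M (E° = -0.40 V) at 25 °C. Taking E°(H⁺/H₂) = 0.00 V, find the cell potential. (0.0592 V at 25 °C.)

The hydrogen couple is the cathode, so E°_cell = 0.40 V; n = 2.
[H⁺] = 10^(−5.86) = 1.4 × 10^-6 M, and Q = [Cd²⁺]·P(H₂) / [H⁺]^2 = 5.17 × 10^9.
E = E° − (0.0592/2) log Q = 0.40 − (0.0592/2)(9.714) = 0.112 V.

0.11 V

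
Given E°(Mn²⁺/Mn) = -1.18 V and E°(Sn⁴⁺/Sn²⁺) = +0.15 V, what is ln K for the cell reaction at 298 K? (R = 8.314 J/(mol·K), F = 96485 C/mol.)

E°_cell = +0.15 − (-1.18) = 1.33 V, with n = 2 electrons transferred.
At equilibrium E = 0, so the Nernst equation gives ln K = nFE°/RT = (2)(96485)(1.33)/((8.314)(298)) = 103.59.

ln K = 103.6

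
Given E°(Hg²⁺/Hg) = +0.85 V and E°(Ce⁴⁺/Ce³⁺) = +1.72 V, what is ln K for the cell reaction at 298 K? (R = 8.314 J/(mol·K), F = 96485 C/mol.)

ln K = 67.8

E°_cell = +1.72 − (+0.85) = 0.87 V, with n = 2 electrons transferred.
At equilibrium E = 0, so the Nernst equation gives ln K = nFE°/RT = (2)(96485)(0.87)/((8.314)(298)) = 67.76.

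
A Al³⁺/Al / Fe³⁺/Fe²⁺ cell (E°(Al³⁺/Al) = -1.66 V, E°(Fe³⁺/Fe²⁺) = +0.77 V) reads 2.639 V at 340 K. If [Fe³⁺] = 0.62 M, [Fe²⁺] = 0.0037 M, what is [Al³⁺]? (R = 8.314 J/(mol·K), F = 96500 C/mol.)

0.0024 M

From the Nernst equation, ln Q = nF(E° − E)/RT = 3×96500×(2.43 − 2.639)/(8.314×340) = -21.405, so Q = 5.06 × 10^-10.
With Q = [Al³⁺]·[Fe²⁺]^3/[Fe³⁺]^3 and the known concentrations, [Al³⁺] in the numerator gives [Al³⁺] = 0.0024 M.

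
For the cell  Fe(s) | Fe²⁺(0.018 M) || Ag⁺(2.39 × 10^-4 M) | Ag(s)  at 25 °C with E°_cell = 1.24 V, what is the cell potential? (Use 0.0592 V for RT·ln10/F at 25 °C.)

1.08 V

Balancing electrons gives n = 2; the reaction quotient is Q = [Fe²⁺]/[Ag⁺]^2 = 3.15 × 10^5.
At 25 °C, E = E° − (0.0592/n) log Q = 1.24 − (0.0592/2)(5.498) = 1.240 − 0.163 = 1.077 V.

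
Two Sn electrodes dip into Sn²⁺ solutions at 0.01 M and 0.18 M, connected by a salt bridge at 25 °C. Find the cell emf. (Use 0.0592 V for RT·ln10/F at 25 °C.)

Both half-cells are Sn²⁺/Sn, so E°_cell = 0. The concentrated side is the cathode; the cell reaction moves Sn²⁺ from high to low concentration with n = 2.
Q = [Sn²⁺]_dilute/[Sn²⁺]_conc = 0.01/0.18 = 0.0556.
E = 0 − (0.0592/2) log Q = −(0.0592/2)(-1.255) = 0.0371 V.

0.037 V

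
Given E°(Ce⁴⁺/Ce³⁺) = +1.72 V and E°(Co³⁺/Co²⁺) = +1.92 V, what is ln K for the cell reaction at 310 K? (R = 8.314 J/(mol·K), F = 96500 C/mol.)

E°_cell = +1.92 − (+1.72) = 0.20 V, with n = 1 electron transferred.
At equilibrium E = 0, so the Nernst equation gives ln K = nFE°/RT = (1)(96500)(0.20)/((8.314)(310)) = 7.49.

ln K = 7.5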